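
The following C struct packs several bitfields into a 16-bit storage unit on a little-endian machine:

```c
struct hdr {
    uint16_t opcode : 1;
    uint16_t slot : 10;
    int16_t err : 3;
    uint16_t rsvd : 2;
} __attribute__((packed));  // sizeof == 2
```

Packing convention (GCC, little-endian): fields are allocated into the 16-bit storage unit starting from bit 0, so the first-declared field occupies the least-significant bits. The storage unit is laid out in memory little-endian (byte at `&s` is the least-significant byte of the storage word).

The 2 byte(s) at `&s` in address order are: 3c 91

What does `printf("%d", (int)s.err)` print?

2

[0]=0x3c [1]=0x91 (little-endian) → word 0x913c
opcode:1 @ bit 0 → (0x913c>>0)&0x1 = 0x0
slot:10 @ bit 1 → (0x913c>>1)&0x3ff = 0x9e
err:3 @ bit 11 → (0x913c>>11)&0x7 = 0x2  ←
rsvd:2 @ bit 14 → (0x913c>>14)&0x3 = 0x2
err signed 3b, MSB=0: value = 2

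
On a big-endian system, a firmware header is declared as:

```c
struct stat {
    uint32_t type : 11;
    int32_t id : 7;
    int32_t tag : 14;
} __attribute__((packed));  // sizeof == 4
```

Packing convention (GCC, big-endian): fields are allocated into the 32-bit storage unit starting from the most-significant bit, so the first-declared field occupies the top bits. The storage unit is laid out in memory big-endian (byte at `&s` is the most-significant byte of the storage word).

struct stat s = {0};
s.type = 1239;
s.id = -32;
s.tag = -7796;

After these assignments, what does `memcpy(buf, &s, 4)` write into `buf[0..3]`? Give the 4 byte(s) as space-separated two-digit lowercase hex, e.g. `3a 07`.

9a f8 21 8c

type:11 = 1239 → 0x4d7 << 21 → word 0x9ae00000
id:7 = -32 → 0x60 << 14 → word 0x9af80000
tag:14 = -7796 → 0x218c << 0 → word 0x9af8218c
word = 0x9af8218c → big-endian bytes:
  [0]=0x9a  [1]=0xf8  [2]=0x21  [3]=0x8c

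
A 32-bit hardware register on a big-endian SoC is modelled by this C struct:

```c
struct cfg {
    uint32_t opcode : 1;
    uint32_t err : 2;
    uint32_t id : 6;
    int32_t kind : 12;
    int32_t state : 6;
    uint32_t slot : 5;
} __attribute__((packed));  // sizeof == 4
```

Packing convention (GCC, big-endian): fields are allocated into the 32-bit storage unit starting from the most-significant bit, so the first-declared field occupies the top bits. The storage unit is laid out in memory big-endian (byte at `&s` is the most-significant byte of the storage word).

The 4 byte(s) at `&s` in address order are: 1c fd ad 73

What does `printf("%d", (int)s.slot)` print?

19

[0]=0x1c [1]=0xfd [2]=0xad [3]=0x73 (big-endian) → word 0x1cfdad73
opcode [31+:1] = (word>>31) & 0x1 = 0
err [29+:2] = (word>>29) & 0x3 = 0
id [23+:6] = (word>>23) & 0x3f = 57
kind [11+:12] = (word>>11) & 0xfff = 4021
state [5+:6] = (word>>5) & 0x3f = 43
slot [0+:5] = (word>>0) & 0x1f = 19  ←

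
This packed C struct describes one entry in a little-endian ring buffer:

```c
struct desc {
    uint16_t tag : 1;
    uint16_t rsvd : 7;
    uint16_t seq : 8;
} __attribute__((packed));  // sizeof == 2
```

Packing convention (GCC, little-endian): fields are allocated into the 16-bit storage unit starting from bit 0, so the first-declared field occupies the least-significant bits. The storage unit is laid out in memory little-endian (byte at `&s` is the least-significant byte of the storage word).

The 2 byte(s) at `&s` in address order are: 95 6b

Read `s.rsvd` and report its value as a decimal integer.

74

[0]=0x95 [1]=0x6b (little-endian) → word 0x6b95
tag [0+:1] = (word>>0) & 0x1 = 1
rsvd [1+:7] = (word>>1) & 0x7f = 74  ←
seq [8+:8] = (word>>8) & 0xff = 107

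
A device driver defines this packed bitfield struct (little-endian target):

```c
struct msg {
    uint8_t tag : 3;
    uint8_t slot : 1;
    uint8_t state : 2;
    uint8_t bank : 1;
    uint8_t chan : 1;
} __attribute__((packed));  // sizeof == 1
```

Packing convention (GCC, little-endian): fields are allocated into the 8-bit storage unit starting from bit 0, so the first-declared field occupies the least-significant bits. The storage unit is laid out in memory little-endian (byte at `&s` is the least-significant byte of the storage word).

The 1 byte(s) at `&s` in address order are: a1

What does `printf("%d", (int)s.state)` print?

[0]=0xa1 (little-endian) → word 0xa1
tag:3 @ bit 0 → (0xa1>>0)&0x7 = 0x1
slot:1 @ bit 3 → (0xa1>>3)&0x1 = 0x0
state:2 @ bit 4 → (0xa1>>4)&0x3 = 0x2  ←
bank:1 @ bit 6 → (0xa1>>6)&0x1 = 0x0
chan:1 @ bit 7 → (0xa1>>7)&0x1 = 0x1

2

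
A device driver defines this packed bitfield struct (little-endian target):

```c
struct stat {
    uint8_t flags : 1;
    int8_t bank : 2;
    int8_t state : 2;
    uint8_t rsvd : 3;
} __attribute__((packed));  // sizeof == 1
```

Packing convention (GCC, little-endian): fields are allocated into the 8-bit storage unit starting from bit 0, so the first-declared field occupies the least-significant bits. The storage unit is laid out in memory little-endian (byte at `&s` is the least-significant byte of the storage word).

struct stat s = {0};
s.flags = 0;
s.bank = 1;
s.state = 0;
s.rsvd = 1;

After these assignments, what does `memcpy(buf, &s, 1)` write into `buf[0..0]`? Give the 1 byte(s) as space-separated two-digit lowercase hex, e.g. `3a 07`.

[0+:1] flags=0 & 0x1 = 0x0; word=0x00
[1+:2] bank=1 & 0x3 = 0x1; word=0x02
[3+:2] state=0 & 0x3 = 0x0; word=0x02
[5+:3] rsvd=1 & 0x7 = 0x1; word=0x22
word = 0x22 → little-endian bytes:
  [0]=0x22

22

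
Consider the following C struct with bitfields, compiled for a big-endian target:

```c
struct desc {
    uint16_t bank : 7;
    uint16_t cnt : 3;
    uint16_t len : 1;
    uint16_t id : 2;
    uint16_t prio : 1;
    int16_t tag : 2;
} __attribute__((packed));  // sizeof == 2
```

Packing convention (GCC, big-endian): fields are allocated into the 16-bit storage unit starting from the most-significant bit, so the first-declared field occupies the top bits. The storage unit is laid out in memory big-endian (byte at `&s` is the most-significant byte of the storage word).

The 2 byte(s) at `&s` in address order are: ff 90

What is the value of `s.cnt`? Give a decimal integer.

[0]=0xff [1]=0x90 (big-endian) → word 0xff90
bank [9+:7] = (word>>9) & 0x7f = 127
cnt [6+:3] = (word>>6) & 0x7 = 6  ←
len [5+:1] = (word>>5) & 0x1 = 0
id [3+:2] = (word>>3) & 0x3 = 2
prio [2+:1] = (word>>2) & 0x1 = 0
tag [0+:2] = (word>>0) & 0x3 = 0

6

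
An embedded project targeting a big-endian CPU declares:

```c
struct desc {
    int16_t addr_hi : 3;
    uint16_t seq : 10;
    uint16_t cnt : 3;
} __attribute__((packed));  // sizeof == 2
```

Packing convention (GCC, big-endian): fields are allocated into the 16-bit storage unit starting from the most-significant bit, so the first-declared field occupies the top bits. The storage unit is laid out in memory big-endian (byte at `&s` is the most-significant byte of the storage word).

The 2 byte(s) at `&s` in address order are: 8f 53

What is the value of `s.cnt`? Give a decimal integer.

[0]=0x8f [1]=0x53 (big-endian) → word 0x8f53
addr_hi [13+:3] = (word>>13) & 0x7 = 4
seq [3+:10] = (word>>3) & 0x3ff = 490
cnt [0+:3] = (word>>0) & 0x7 = 3  ←

3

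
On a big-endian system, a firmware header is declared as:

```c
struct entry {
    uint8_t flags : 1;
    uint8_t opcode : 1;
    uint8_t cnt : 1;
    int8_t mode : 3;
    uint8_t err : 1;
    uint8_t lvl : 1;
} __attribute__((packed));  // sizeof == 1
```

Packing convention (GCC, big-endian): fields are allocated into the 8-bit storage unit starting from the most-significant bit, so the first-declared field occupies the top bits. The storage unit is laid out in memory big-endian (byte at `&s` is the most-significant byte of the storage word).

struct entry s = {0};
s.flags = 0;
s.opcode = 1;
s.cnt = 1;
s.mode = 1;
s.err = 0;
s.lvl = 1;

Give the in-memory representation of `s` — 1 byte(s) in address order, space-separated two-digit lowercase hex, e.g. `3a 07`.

flags:1 = 0 → 0x0 << 7 → word 0x00
opcode:1 = 1 → 0x1 << 6 → word 0x40
cnt:1 = 1 → 0x1 << 5 → word 0x60
mode:3 = 1 → 0x1 << 2 → word 0x64
err:1 = 0 → 0x0 << 1 → word 0x64
lvl:1 = 1 → 0x1 << 0 → word 0x65
word = 0x65 → big-endian bytes:
  [0]=0x65

65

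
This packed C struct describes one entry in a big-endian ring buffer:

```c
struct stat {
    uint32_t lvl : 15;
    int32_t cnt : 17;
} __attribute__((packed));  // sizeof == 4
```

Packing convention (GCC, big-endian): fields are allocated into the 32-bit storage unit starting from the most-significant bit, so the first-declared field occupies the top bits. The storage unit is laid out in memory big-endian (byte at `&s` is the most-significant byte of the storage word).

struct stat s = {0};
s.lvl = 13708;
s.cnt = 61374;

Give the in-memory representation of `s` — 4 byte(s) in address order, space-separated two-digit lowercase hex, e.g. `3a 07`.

6b 18 ef be

lvl (15b) val=13708 bits=0x358c at bit 17: 0x6b180000
cnt (17b) val=61374 bits=0xefbe at bit 0: 0x6b18efbe
word = 0x6b18efbe → big-endian bytes:
  [0]=0x6b  [1]=0x18  [2]=0xef  [3]=0xbe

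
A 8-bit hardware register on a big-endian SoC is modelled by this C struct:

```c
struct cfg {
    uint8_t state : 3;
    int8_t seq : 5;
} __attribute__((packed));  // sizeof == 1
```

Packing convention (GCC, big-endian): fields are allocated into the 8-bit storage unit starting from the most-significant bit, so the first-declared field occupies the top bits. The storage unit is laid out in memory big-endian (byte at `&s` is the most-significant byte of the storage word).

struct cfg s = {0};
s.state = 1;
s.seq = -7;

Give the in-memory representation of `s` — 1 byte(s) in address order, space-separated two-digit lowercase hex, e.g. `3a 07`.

39

state (3b) val=1 bits=0x1 at bit 5: 0x20
seq (5b) val=-7 bits=0x19 at bit 0: 0x39
word = 0x39 → big-endian bytes:
  [0]=0x39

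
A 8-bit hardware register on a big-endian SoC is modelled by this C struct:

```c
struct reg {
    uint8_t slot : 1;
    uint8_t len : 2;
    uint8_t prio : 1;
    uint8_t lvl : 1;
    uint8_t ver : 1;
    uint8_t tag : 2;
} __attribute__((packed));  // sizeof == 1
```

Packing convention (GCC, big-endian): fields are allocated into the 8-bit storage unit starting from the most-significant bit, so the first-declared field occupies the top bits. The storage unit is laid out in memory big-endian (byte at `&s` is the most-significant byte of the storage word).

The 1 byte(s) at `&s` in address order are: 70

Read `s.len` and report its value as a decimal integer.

[0]=0x70 (big-endian) → word 0x70
slot [7+:1] = (word>>7) & 0x1 = 0
len [5+:2] = (word>>5) & 0x3 = 3  ←
prio [4+:1] = (word>>4) & 0x1 = 1
lvl [3+:1] = (word>>3) & 0x1 = 0
ver [2+:1] = (word>>2) & 0x1 = 0
tag [0+:2] = (word>>0) & 0x3 = 0

3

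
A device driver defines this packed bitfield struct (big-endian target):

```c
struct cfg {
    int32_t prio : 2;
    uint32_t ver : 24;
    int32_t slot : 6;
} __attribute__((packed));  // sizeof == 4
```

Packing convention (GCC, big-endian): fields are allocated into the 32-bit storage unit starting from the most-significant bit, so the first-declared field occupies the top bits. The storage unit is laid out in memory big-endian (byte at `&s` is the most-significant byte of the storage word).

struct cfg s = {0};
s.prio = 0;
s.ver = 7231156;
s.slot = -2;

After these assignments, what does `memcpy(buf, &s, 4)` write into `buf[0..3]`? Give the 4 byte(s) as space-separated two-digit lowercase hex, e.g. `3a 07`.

prio:2 = 0 → 0x0 << 30 → word 0x00000000
ver:24 = 7231156 → 0x6e56b4 << 6 → word 0x1b95ad00
slot:6 = -2 → 0x3e << 0 → word 0x1b95ad3e
word = 0x1b95ad3e → big-endian bytes:
  [0]=0x1b  [1]=0x95  [2]=0xad  [3]=0x3e

1b 95 ad 3e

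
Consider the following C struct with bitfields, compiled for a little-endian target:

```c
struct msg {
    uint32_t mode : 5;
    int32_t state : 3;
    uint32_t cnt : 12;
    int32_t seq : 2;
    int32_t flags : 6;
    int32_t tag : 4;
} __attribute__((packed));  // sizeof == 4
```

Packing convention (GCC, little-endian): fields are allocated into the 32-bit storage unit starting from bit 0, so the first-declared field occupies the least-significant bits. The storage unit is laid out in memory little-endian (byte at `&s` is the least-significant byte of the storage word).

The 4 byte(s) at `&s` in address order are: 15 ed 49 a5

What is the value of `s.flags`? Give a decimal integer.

21

[0]=0x15 [1]=0xed [2]=0x49 [3]=0xa5 (little-endian) → word 0xa549ed15
mode:5 @ bit 0 → (0xa549ed15>>0)&0x1f = 0x15
state:3 @ bit 5 → (0xa549ed15>>5)&0x7 = 0x0
cnt:12 @ bit 8 → (0xa549ed15>>8)&0xfff = 0x9ed
seq:2 @ bit 20 → (0xa549ed15>>20)&0x3 = 0x0
flags:6 @ bit 22 → (0xa549ed15>>22)&0x3f = 0x15  ←
tag:4 @ bit 28 → (0xa549ed15>>28)&0xf = 0xa
flags signed 6b, MSB=0: value = 21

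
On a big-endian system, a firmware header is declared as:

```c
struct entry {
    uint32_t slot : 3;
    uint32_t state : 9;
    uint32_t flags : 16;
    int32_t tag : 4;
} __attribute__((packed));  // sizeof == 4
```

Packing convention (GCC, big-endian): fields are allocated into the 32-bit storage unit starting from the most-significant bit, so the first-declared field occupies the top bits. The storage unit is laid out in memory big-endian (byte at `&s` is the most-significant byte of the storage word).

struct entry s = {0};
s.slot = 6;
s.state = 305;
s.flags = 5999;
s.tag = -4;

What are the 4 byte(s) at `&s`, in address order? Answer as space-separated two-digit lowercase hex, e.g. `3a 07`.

d3 11 76 fc

slot (3b) val=6 bits=0x6 at bit 29: 0xc0000000
state (9b) val=305 bits=0x131 at bit 20: 0xd3100000
flags (16b) val=5999 bits=0x176f at bit 4: 0xd31176f0
tag (4b) val=-4 bits=0xc at bit 0: 0xd31176fc
word = 0xd31176fc → big-endian bytes:
  [0]=0xd3  [1]=0x11  [2]=0x76  [3]=0xfc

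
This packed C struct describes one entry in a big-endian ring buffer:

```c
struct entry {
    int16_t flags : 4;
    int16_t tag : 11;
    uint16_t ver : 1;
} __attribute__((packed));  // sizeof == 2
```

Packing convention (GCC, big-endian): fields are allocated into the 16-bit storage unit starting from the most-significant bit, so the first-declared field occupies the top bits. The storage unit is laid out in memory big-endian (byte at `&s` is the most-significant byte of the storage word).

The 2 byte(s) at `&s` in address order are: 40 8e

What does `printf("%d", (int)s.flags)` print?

4

[0]=0x40 [1]=0x8e (big-endian) → word 0x408e
flags:4 @ bit 12 → (0x408e>>12)&0xf = 0x4  ←
tag:11 @ bit 1 → (0x408e>>1)&0x7ff = 0x47
ver:1 @ bit 0 → (0x408e>>0)&0x1 = 0x0
flags signed 4b, MSB=0: value = 4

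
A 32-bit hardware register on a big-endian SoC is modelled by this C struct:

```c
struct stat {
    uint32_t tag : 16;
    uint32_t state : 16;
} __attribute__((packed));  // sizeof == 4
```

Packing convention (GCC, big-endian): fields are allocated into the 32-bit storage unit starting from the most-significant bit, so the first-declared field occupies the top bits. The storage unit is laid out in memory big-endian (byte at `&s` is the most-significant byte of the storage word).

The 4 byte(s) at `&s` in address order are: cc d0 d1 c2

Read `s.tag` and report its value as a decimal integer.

52432

[0]=0xcc [1]=0xd0 [2]=0xd1 [3]=0xc2 (big-endian) → word 0xccd0d1c2
tag [16+:16] = (word>>16) & 0xffff = 52432  ←
state [0+:16] = (word>>0) & 0xffff = 53698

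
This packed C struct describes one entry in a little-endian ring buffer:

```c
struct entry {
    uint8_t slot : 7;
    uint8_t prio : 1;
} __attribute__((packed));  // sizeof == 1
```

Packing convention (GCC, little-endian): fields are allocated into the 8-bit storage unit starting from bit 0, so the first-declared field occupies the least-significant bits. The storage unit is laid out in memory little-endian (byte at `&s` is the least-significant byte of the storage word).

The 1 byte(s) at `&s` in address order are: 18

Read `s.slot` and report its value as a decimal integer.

24

[0]=0x18 (little-endian) → word 0x18
slot [0+:7] = (word>>0) & 0x7f = 24  ←
prio [7+:1] = (word>>7) & 0x1 = 0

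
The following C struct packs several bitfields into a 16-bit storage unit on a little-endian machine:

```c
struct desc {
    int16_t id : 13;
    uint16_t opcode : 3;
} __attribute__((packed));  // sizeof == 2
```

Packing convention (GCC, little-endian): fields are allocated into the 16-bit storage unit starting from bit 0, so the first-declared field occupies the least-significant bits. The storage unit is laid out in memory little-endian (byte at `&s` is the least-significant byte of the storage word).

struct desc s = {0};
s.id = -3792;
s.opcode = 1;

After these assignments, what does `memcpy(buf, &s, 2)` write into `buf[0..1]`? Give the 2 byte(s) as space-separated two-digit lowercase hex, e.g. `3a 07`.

id:13 = -3792 → 0x1130 << 0 → word 0x1130
opcode:3 = 1 → 0x1 << 13 → word 0x3130
word = 0x3130 → little-endian bytes:
  [0]=0x30  [1]=0x31

30 31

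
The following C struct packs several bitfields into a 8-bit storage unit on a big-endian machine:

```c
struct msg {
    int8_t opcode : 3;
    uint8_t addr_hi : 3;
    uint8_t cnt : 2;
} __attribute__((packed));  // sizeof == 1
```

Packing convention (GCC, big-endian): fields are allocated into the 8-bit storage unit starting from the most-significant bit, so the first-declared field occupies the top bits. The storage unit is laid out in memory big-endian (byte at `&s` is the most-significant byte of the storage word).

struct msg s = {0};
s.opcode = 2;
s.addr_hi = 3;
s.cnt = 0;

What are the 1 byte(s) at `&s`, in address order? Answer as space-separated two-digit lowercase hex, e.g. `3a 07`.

opcode (3b) val=2 bits=0x2 at bit 5: 0x40
addr_hi (3b) val=3 bits=0x3 at bit 2: 0x4c
cnt (2b) val=0 bits=0x0 at bit 0: 0x4c
word = 0x4c → big-endian bytes:
  [0]=0x4c

4c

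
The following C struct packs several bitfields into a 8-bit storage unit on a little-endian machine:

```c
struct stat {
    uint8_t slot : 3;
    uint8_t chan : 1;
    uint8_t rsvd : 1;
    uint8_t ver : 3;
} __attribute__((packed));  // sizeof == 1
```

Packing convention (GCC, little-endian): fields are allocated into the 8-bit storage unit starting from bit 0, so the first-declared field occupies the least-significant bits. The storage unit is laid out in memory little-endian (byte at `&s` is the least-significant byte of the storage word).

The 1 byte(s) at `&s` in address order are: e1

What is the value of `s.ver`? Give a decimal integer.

[0]=0xe1 (little-endian) → word 0xe1
slot [0+:3] = (word>>0) & 0x7 = 1
chan [3+:1] = (word>>3) & 0x1 = 0
rsvd [4+:1] = (word>>4) & 0x1 = 0
ver [5+:3] = (word>>5) & 0x7 = 7  ←

7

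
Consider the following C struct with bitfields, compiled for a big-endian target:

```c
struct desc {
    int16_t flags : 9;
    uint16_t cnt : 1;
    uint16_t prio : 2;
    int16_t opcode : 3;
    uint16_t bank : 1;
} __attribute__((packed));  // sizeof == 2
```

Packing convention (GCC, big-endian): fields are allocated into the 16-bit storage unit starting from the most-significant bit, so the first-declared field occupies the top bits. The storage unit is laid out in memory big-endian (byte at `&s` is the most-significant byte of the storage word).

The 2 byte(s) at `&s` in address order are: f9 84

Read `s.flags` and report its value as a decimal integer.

[0]=0xf9 [1]=0x84 (big-endian) → word 0xf984
flags:9 @ bit 7 → (0xf984>>7)&0x1ff = 0x1f3  ←
cnt:1 @ bit 6 → (0xf984>>6)&0x1 = 0x0
prio:2 @ bit 4 → (0xf984>>4)&0x3 = 0x0
opcode:3 @ bit 1 → (0xf984>>1)&0x7 = 0x2
bank:1 @ bit 0 → (0xf984>>0)&0x1 = 0x0
flags signed 9b, MSB=1: 499 - 512 = -13

-13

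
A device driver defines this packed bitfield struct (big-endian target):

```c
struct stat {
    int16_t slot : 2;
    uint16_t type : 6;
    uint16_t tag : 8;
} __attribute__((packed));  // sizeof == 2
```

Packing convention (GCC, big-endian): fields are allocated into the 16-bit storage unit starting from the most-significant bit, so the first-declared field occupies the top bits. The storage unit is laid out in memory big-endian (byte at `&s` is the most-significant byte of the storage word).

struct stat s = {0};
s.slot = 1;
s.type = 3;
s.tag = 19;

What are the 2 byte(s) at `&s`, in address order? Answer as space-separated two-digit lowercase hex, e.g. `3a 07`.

slot (2b) val=1 bits=0x1 at bit 14: 0x4000
type (6b) val=3 bits=0x3 at bit 8: 0x4300
tag (8b) val=19 bits=0x13 at bit 0: 0x4313
word = 0x4313 → big-endian bytes:
  [0]=0x43  [1]=0x13

43 13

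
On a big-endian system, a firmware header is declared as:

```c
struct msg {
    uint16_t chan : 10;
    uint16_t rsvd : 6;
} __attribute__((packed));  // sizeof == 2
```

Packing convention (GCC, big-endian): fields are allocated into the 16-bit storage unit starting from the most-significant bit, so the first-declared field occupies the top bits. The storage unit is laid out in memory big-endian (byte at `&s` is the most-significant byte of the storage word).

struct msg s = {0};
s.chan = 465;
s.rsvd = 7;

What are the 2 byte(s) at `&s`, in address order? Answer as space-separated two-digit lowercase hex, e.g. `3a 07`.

74 47

chan:10 = 465 → 0x1d1 << 6 → word 0x7440
rsvd:6 = 7 → 0x7 << 0 → word 0x7447
word = 0x7447 → big-endian bytes:
  [0]=0x74  [1]=0x47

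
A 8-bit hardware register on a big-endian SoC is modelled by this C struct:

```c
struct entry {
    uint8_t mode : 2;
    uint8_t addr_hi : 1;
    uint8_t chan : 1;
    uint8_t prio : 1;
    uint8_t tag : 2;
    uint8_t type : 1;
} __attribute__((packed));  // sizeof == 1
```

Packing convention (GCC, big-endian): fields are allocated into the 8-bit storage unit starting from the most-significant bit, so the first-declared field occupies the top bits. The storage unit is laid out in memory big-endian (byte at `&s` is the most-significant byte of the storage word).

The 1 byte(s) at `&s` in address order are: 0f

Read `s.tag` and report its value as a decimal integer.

[0]=0x0f (big-endian) → word 0x0f
mode [6+:2] = (word>>6) & 0x3 = 0
addr_hi [5+:1] = (word>>5) & 0x1 = 0
chan [4+:1] = (word>>4) & 0x1 = 0
prio [3+:1] = (word>>3) & 0x1 = 1
tag [1+:2] = (word>>1) & 0x3 = 3  ←
type [0+:1] = (word>>0) & 0x1 = 1

3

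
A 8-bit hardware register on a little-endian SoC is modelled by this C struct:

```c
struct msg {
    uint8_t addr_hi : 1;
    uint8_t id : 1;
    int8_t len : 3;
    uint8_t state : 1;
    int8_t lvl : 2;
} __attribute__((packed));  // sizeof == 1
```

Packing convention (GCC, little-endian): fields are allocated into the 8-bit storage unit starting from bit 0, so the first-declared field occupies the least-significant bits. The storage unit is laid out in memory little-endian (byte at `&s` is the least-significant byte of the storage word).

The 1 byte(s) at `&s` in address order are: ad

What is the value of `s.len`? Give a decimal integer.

3

[0]=0xad (little-endian) → word 0xad
addr_hi [0+:1] = (word>>0) & 0x1 = 1
id [1+:1] = (word>>1) & 0x1 = 0
len [2+:3] = (word>>2) & 0x7 = 3  ←
state [5+:1] = (word>>5) & 0x1 = 1
lvl [6+:2] = (word>>6) & 0x3 = 2
len signed 3b, MSB=0: value = 3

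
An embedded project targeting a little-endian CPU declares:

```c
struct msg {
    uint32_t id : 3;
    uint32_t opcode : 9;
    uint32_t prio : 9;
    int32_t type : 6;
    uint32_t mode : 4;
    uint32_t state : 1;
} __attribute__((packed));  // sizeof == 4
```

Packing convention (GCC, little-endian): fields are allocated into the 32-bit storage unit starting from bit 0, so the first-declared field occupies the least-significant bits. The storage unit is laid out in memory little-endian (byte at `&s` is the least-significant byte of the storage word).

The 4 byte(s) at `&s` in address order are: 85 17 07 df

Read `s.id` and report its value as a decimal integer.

5

[0]=0x85 [1]=0x17 [2]=0x07 [3]=0xdf (little-endian) → word 0xdf071785
id:3 @ bit 0 → (0xdf071785>>0)&0x7 = 0x5  ←
opcode:9 @ bit 3 → (0xdf071785>>3)&0x1ff = 0xf0
prio:9 @ bit 12 → (0xdf071785>>12)&0x1ff = 0x71
type:6 @ bit 21 → (0xdf071785>>21)&0x3f = 0x38
mode:4 @ bit 27 → (0xdf071785>>27)&0xf = 0xb
state:1 @ bit 31 → (0xdf071785>>31)&0x1 = 0x1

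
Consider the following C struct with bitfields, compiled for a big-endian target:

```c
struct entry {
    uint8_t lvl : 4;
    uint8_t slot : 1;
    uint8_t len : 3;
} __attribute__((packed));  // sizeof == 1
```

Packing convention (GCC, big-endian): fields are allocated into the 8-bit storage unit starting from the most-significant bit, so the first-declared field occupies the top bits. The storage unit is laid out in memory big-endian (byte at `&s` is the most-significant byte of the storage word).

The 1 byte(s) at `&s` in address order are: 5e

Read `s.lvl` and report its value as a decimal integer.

[0]=0x5e (big-endian) → word 0x5e
lvl:4 @ bit 4 → (0x5e>>4)&0xf = 0x5  ←
slot:1 @ bit 3 → (0x5e>>3)&0x1 = 0x1
len:3 @ bit 0 → (0x5e>>0)&0x7 = 0x6

5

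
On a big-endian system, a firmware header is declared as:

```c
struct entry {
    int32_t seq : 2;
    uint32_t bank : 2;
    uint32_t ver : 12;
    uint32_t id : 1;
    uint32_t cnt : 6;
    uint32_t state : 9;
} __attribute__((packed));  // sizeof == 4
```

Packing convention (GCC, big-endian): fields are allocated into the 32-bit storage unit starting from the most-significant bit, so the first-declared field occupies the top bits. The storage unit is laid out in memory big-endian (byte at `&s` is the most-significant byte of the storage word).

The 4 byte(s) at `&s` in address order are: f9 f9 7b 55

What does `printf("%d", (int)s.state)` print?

341

[0]=0xf9 [1]=0xf9 [2]=0x7b [3]=0x55 (big-endian) → word 0xf9f97b55
seq [30+:2] = (word>>30) & 0x3 = 3
bank [28+:2] = (word>>28) & 0x3 = 3
ver [16+:12] = (word>>16) & 0xfff = 2553
id [15+:1] = (word>>15) & 0x1 = 0
cnt [9+:6] = (word>>9) & 0x3f = 61
state [0+:9] = (word>>0) & 0x1ff = 341  ←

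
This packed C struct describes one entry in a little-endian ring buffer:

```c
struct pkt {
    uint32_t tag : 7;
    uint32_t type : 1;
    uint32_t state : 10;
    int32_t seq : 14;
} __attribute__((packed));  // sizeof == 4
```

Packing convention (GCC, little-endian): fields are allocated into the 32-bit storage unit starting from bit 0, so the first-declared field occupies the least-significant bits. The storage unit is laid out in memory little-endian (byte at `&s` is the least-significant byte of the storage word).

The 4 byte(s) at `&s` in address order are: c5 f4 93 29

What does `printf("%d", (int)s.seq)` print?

2660

[0]=0xc5 [1]=0xf4 [2]=0x93 [3]=0x29 (little-endian) → word 0x2993f4c5
tag [0+:7] = (word>>0) & 0x7f = 69
type [7+:1] = (word>>7) & 0x1 = 1
state [8+:10] = (word>>8) & 0x3ff = 1012
seq [18+:14] = (word>>18) & 0x3fff = 2660  ←
seq signed 14b, MSB=0: value = 2660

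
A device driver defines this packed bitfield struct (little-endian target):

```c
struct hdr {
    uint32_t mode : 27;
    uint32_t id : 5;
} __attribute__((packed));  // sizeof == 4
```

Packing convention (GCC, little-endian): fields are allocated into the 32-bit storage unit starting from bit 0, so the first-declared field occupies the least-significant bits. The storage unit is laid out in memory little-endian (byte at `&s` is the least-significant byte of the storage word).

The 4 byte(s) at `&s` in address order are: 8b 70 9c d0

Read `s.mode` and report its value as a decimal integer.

10252427

[0]=0x8b [1]=0x70 [2]=0x9c [3]=0xd0 (little-endian) → word 0xd09c708b
mode [0+:27] = (word>>0) & 0x7ffffff = 10252427  ←
id [27+:5] = (word>>27) & 0x1f = 26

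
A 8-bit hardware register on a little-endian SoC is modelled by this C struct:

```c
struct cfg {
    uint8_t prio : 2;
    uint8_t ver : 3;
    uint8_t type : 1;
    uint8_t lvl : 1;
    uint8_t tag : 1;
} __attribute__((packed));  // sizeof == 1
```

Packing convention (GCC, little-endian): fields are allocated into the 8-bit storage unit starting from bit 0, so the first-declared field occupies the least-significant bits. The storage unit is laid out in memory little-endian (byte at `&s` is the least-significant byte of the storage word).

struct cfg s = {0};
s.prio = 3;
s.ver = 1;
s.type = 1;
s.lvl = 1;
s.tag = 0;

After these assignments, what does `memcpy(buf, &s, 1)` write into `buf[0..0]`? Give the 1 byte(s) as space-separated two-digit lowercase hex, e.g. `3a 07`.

prio (2b) val=3 bits=0x3 at bit 0: 0x03
ver (3b) val=1 bits=0x1 at bit 2: 0x07
type (1b) val=1 bits=0x1 at bit 5: 0x27
lvl (1b) val=1 bits=0x1 at bit 6: 0x67
tag (1b) val=0 bits=0x0 at bit 7: 0x67
word = 0x67 → little-endian bytes:
  [0]=0x67

67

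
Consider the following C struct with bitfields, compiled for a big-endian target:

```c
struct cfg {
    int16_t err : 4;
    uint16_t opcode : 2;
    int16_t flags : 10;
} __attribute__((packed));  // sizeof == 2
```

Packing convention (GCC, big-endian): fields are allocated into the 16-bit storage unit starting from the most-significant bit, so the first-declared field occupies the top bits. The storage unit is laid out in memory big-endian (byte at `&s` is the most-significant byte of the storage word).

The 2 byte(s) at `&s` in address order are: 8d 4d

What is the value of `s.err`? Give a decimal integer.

-8

[0]=0x8d [1]=0x4d (big-endian) → word 0x8d4d
err [12+:4] = (word>>12) & 0xf = 8  ←
opcode [10+:2] = (word>>10) & 0x3 = 3
flags [0+:10] = (word>>0) & 0x3ff = 333
err signed 4b, MSB=1: 8 - 16 = -8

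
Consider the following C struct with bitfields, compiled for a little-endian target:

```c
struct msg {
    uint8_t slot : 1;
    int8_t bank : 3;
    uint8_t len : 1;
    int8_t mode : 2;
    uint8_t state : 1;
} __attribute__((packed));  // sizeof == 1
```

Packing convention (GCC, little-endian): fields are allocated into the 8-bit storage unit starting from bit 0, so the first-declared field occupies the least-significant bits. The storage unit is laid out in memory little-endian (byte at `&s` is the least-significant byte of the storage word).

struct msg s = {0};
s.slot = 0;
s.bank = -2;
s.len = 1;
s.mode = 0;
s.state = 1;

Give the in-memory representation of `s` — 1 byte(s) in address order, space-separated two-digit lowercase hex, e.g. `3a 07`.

slot (1b) val=0 bits=0x0 at bit 0: 0x00
bank (3b) val=-2 bits=0x6 at bit 1: 0x0c
len (1b) val=1 bits=0x1 at bit 4: 0x1c
mode (2b) val=0 bits=0x0 at bit 5: 0x1c
state (1b) val=1 bits=0x1 at bit 7: 0x9c
word = 0x9c → little-endian bytes:
  [0]=0x9c

9c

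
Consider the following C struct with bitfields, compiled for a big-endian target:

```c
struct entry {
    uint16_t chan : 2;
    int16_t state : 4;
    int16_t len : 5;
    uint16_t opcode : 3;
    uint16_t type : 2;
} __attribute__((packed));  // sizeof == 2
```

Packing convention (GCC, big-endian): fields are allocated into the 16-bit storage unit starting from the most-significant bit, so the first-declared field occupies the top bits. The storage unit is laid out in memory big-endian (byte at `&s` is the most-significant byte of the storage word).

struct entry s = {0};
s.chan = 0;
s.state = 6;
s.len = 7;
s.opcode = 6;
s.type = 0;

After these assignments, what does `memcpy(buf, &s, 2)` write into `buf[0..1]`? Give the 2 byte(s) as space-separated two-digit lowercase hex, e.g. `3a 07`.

18 f8

chan:2 = 0 → 0x0 << 14 → word 0x0000
state:4 = 6 → 0x6 << 10 → word 0x1800
len:5 = 7 → 0x7 << 5 → word 0x18e0
opcode:3 = 6 → 0x6 << 2 → word 0x18f8
type:2 = 0 → 0x0 << 0 → word 0x18f8
word = 0x18f8 → big-endian bytes:
  [0]=0x18  [1]=0xf8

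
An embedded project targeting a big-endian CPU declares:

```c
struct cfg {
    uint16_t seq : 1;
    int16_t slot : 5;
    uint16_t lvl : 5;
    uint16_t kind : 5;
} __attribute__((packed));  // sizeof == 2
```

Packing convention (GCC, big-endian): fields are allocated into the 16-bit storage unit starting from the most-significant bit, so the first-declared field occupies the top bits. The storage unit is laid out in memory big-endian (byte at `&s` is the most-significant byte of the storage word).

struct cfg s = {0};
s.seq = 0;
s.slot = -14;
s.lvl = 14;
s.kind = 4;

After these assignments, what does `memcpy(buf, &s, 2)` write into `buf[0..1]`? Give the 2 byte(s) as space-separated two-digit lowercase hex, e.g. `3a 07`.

seq:1 = 0 → 0x0 << 15 → word 0x0000
slot:5 = -14 → 0x12 << 10 → word 0x4800
lvl:5 = 14 → 0xe << 5 → word 0x49c0
kind:5 = 4 → 0x4 << 0 → word 0x49c4
word = 0x49c4 → big-endian bytes:
  [0]=0x49  [1]=0xc4

49 c4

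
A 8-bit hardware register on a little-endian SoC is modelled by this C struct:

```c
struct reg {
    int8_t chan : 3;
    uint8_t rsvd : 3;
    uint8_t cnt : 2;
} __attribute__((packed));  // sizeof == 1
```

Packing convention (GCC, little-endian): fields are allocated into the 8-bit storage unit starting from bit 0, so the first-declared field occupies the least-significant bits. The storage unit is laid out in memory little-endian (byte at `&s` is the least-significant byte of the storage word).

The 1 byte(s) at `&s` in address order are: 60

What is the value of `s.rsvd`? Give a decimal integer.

4

[0]=0x60 (little-endian) → word 0x60
chan:3 @ bit 0 → (0x60>>0)&0x7 = 0x0
rsvd:3 @ bit 3 → (0x60>>3)&0x7 = 0x4  ←
cnt:2 @ bit 6 → (0x60>>6)&0x3 = 0x1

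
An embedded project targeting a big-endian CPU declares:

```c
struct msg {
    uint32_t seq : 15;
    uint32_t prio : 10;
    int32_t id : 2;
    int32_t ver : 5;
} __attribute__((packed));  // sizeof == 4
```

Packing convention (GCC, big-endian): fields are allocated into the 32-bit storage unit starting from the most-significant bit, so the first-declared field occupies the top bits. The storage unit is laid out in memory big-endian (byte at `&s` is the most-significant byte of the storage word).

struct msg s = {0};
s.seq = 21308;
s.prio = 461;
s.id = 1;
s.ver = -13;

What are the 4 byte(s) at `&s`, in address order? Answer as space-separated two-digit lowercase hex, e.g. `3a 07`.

seq (15b) val=21308 bits=0x533c at bit 17: 0xa6780000
prio (10b) val=461 bits=0x1cd at bit 7: 0xa678e680
id (2b) val=1 bits=0x1 at bit 5: 0xa678e6a0
ver (5b) val=-13 bits=0x13 at bit 0: 0xa678e6b3
word = 0xa678e6b3 → big-endian bytes:
  [0]=0xa6  [1]=0x78  [2]=0xe6  [3]=0xb3

a6 78 e6 b3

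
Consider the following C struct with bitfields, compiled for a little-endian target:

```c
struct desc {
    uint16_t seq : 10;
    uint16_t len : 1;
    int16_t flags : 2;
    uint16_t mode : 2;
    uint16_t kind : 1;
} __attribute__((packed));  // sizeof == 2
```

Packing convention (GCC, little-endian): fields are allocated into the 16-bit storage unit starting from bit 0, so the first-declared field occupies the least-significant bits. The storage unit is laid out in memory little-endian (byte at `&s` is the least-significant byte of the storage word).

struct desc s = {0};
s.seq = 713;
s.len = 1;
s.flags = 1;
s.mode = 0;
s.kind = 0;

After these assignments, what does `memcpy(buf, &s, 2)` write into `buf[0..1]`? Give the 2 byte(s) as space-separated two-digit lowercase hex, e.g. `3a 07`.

c9 0e

seq:10 = 713 → 0x2c9 << 0 → word 0x02c9
len:1 = 1 → 0x1 << 10 → word 0x06c9
flags:2 = 1 → 0x1 << 11 → word 0x0ec9
mode:2 = 0 → 0x0 << 13 → word 0x0ec9
kind:1 = 0 → 0x0 << 15 → word 0x0ec9
word = 0x0ec9 → little-endian bytes:
  [0]=0xc9  [1]=0x0e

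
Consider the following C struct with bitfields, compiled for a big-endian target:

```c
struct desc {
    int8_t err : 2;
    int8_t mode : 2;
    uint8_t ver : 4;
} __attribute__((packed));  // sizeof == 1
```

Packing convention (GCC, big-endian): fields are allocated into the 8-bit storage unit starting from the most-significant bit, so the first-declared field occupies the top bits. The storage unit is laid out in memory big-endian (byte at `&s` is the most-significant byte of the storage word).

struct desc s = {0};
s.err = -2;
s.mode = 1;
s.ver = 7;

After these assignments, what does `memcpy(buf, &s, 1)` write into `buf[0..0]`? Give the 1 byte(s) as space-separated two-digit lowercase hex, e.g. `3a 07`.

97

err:2 = -2 → 0x2 << 6 → word 0x80
mode:2 = 1 → 0x1 << 4 → word 0x90
ver:4 = 7 → 0x7 << 0 → word 0x97
word = 0x97 → big-endian bytes:
  [0]=0x97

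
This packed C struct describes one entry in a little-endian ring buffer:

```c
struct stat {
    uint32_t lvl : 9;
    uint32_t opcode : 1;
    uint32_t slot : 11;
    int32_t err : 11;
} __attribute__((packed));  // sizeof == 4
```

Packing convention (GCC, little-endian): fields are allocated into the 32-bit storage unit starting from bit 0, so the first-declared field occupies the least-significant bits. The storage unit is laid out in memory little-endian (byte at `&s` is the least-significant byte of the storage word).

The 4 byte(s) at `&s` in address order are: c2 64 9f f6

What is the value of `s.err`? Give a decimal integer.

-76

[0]=0xc2 [1]=0x64 [2]=0x9f [3]=0xf6 (little-endian) → word 0xf69f64c2
lvl [0+:9] = (word>>0) & 0x1ff = 194
opcode [9+:1] = (word>>9) & 0x1 = 0
slot [10+:11] = (word>>10) & 0x7ff = 2009
err [21+:11] = (word>>21) & 0x7ff = 1972  ←
err signed 11b, MSB=1: 1972 - 2048 = -76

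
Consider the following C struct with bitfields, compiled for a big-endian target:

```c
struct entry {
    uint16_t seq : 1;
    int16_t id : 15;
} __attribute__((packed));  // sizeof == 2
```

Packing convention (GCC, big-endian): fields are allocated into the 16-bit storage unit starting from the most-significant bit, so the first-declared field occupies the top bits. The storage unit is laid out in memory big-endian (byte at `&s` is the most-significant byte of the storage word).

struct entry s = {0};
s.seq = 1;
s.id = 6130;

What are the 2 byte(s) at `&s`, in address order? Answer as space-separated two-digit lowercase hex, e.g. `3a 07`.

97 f2

[15+:1] seq=1 & 0x1 = 0x1; word=0x8000
[0+:15] id=6130 & 0x7fff = 0x17f2; word=0x97f2
word = 0x97f2 → big-endian bytes:
  [0]=0x97  [1]=0xf2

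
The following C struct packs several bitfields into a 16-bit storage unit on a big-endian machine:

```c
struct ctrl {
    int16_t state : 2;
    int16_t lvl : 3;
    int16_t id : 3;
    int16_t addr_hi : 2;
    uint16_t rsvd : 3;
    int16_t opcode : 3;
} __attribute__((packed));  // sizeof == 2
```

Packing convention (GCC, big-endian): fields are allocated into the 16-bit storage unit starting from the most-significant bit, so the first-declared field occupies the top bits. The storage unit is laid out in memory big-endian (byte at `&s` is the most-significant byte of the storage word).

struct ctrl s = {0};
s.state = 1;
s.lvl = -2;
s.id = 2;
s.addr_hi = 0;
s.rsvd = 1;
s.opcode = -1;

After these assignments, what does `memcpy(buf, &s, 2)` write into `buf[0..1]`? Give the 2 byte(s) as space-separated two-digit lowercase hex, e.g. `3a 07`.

72 0f

state (2b) val=1 bits=0x1 at bit 14: 0x4000
lvl (3b) val=-2 bits=0x6 at bit 11: 0x7000
id (3b) val=2 bits=0x2 at bit 8: 0x7200
addr_hi (2b) val=0 bits=0x0 at bit 6: 0x7200
rsvd (3b) val=1 bits=0x1 at bit 3: 0x7208
opcode (3b) val=-1 bits=0x7 at bit 0: 0x720f
word = 0x720f → big-endian bytes:
  [0]=0x72  [1]=0x0f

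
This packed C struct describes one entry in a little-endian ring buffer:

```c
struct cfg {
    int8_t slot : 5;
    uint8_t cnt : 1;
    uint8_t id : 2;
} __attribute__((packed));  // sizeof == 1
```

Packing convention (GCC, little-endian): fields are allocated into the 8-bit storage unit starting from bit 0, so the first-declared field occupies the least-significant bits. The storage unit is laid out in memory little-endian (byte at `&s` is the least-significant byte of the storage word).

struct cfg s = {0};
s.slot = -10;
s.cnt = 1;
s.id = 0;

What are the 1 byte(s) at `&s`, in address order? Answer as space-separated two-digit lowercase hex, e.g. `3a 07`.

36

slot:5 = -10 → 0x16 << 0 → word 0x16
cnt:1 = 1 → 0x1 << 5 → word 0x36
id:2 = 0 → 0x0 << 6 → word 0x36
word = 0x36 → little-endian bytes:
  [0]=0x36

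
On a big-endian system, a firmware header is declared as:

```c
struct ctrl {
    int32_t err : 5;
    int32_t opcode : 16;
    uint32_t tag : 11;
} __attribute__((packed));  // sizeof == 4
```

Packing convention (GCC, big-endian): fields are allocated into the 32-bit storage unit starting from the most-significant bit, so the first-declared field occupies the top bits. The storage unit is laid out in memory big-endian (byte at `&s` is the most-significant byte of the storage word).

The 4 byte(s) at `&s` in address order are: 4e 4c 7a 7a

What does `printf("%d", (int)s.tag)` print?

[0]=0x4e [1]=0x4c [2]=0x7a [3]=0x7a (big-endian) → word 0x4e4c7a7a
err [27+:5] = (word>>27) & 0x1f = 9
opcode [11+:16] = (word>>11) & 0xffff = 51599
tag [0+:11] = (word>>0) & 0x7ff = 634  ←

634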